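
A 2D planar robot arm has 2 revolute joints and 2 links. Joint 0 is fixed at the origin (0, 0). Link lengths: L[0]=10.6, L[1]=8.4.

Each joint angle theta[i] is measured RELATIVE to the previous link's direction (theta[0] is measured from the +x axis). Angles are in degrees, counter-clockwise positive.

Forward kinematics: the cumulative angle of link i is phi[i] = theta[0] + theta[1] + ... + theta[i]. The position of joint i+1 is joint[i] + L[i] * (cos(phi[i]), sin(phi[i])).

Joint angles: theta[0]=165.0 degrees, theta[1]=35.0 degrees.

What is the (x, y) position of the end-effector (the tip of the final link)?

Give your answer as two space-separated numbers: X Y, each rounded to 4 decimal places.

Answer: -18.1322 -0.1295

Derivation:
joint[0] = (0.0000, 0.0000)  (base)
link 0: phi[0] = 165 = 165 deg
  cos(165 deg) = -0.9659, sin(165 deg) = 0.2588
  joint[1] = (0.0000, 0.0000) + 10.6 * (-0.9659, 0.2588) = (0.0000 + -10.2388, 0.0000 + 2.7435) = (-10.2388, 2.7435)
link 1: phi[1] = 165 + 35 = 200 deg
  cos(200 deg) = -0.9397, sin(200 deg) = -0.3420
  joint[2] = (-10.2388, 2.7435) + 8.4 * (-0.9397, -0.3420) = (-10.2388 + -7.8934, 2.7435 + -2.8730) = (-18.1322, -0.1295)
End effector: (-18.1322, -0.1295)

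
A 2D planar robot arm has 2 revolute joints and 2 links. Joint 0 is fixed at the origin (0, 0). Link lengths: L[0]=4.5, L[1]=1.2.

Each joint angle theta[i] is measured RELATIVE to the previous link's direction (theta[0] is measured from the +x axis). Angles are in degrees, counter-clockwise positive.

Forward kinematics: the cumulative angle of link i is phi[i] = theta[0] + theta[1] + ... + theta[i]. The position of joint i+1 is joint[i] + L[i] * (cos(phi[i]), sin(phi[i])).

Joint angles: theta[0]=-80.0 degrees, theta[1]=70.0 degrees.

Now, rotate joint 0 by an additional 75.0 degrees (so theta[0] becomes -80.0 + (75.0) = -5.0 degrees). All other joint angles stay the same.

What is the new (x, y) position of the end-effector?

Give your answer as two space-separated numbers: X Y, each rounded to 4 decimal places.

Answer: 4.9900 0.6954

Derivation:
joint[0] = (0.0000, 0.0000)  (base)
link 0: phi[0] = -5 = -5 deg
  cos(-5 deg) = 0.9962, sin(-5 deg) = -0.0872
  joint[1] = (0.0000, 0.0000) + 4.5 * (0.9962, -0.0872) = (0.0000 + 4.4829, 0.0000 + -0.3922) = (4.4829, -0.3922)
link 1: phi[1] = -5 + 70 = 65 deg
  cos(65 deg) = 0.4226, sin(65 deg) = 0.9063
  joint[2] = (4.4829, -0.3922) + 1.2 * (0.4226, 0.9063) = (4.4829 + 0.5071, -0.3922 + 1.0876) = (4.9900, 0.6954)
End effector: (4.9900, 0.6954)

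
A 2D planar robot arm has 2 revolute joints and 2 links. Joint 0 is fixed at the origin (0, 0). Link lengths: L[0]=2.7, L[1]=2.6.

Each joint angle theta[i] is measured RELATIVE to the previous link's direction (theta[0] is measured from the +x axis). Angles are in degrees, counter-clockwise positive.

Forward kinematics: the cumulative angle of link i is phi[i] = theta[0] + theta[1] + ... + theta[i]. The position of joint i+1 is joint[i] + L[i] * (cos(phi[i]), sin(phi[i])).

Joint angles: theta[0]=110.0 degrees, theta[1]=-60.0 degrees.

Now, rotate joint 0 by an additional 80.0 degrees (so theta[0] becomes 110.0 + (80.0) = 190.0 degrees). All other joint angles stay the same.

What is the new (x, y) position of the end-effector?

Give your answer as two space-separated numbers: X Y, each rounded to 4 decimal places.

joint[0] = (0.0000, 0.0000)  (base)
link 0: phi[0] = 190 = 190 deg
  cos(190 deg) = -0.9848, sin(190 deg) = -0.1736
  joint[1] = (0.0000, 0.0000) + 2.7 * (-0.9848, -0.1736) = (0.0000 + -2.6590, 0.0000 + -0.4689) = (-2.6590, -0.4689)
link 1: phi[1] = 190 + -60 = 130 deg
  cos(130 deg) = -0.6428, sin(130 deg) = 0.7660
  joint[2] = (-2.6590, -0.4689) + 2.6 * (-0.6428, 0.7660) = (-2.6590 + -1.6712, -0.4689 + 1.9917) = (-4.3302, 1.5229)
End effector: (-4.3302, 1.5229)

Answer: -4.3302 1.5229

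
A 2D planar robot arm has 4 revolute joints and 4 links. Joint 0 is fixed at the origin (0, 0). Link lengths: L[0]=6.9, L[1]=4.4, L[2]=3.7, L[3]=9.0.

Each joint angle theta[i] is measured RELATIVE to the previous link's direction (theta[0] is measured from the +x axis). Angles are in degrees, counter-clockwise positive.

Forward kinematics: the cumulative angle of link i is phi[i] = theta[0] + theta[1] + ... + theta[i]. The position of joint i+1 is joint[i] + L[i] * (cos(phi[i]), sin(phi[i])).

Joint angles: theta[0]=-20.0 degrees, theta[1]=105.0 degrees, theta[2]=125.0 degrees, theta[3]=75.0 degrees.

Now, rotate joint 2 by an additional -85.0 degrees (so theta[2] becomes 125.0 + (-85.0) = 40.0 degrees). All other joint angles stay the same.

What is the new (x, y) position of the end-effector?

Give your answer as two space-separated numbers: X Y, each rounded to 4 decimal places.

joint[0] = (0.0000, 0.0000)  (base)
link 0: phi[0] = -20 = -20 deg
  cos(-20 deg) = 0.9397, sin(-20 deg) = -0.3420
  joint[1] = (0.0000, 0.0000) + 6.9 * (0.9397, -0.3420) = (0.0000 + 6.4839, 0.0000 + -2.3599) = (6.4839, -2.3599)
link 1: phi[1] = -20 + 105 = 85 deg
  cos(85 deg) = 0.0872, sin(85 deg) = 0.9962
  joint[2] = (6.4839, -2.3599) + 4.4 * (0.0872, 0.9962) = (6.4839 + 0.3835, -2.3599 + 4.3833) = (6.8674, 2.0233)
link 2: phi[2] = -20 + 105 + 40 = 125 deg
  cos(125 deg) = -0.5736, sin(125 deg) = 0.8192
  joint[3] = (6.8674, 2.0233) + 3.7 * (-0.5736, 0.8192) = (6.8674 + -2.1222, 2.0233 + 3.0309) = (4.7451, 5.0542)
link 3: phi[3] = -20 + 105 + 40 + 75 = 200 deg
  cos(200 deg) = -0.9397, sin(200 deg) = -0.3420
  joint[4] = (4.7451, 5.0542) + 9 * (-0.9397, -0.3420) = (4.7451 + -8.4572, 5.0542 + -3.0782) = (-3.7121, 1.9760)
End effector: (-3.7121, 1.9760)

Answer: -3.7121 1.9760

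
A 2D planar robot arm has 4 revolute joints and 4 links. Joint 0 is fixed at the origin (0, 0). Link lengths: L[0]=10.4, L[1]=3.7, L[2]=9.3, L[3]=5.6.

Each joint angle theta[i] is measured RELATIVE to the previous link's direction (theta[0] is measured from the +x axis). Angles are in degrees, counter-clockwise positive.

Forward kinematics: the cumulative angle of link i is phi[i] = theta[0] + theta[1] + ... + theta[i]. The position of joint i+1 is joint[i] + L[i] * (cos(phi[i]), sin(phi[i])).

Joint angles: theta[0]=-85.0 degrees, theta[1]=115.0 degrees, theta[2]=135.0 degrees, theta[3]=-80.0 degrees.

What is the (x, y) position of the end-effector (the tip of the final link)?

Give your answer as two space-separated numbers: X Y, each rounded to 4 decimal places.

Answer: -4.3843 -0.5247

Derivation:
joint[0] = (0.0000, 0.0000)  (base)
link 0: phi[0] = -85 = -85 deg
  cos(-85 deg) = 0.0872, sin(-85 deg) = -0.9962
  joint[1] = (0.0000, 0.0000) + 10.4 * (0.0872, -0.9962) = (0.0000 + 0.9064, 0.0000 + -10.3604) = (0.9064, -10.3604)
link 1: phi[1] = -85 + 115 = 30 deg
  cos(30 deg) = 0.8660, sin(30 deg) = 0.5000
  joint[2] = (0.9064, -10.3604) + 3.7 * (0.8660, 0.5000) = (0.9064 + 3.2043, -10.3604 + 1.8500) = (4.1107, -8.5104)
link 2: phi[2] = -85 + 115 + 135 = 165 deg
  cos(165 deg) = -0.9659, sin(165 deg) = 0.2588
  joint[3] = (4.1107, -8.5104) + 9.3 * (-0.9659, 0.2588) = (4.1107 + -8.9831, -8.5104 + 2.4070) = (-4.8724, -6.1034)
link 3: phi[3] = -85 + 115 + 135 + -80 = 85 deg
  cos(85 deg) = 0.0872, sin(85 deg) = 0.9962
  joint[4] = (-4.8724, -6.1034) + 5.6 * (0.0872, 0.9962) = (-4.8724 + 0.4881, -6.1034 + 5.5787) = (-4.3843, -0.5247)
End effector: (-4.3843, -0.5247)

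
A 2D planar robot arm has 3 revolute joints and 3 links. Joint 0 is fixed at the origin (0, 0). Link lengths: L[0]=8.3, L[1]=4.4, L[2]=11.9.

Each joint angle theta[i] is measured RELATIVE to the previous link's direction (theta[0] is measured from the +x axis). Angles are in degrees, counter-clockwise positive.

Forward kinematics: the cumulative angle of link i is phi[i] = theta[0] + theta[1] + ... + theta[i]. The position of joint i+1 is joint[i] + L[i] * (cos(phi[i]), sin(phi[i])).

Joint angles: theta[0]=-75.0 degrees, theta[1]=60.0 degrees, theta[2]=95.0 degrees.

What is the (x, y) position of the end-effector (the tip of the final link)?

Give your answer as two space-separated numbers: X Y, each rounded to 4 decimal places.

Answer: 8.4647 2.5632

Derivation:
joint[0] = (0.0000, 0.0000)  (base)
link 0: phi[0] = -75 = -75 deg
  cos(-75 deg) = 0.2588, sin(-75 deg) = -0.9659
  joint[1] = (0.0000, 0.0000) + 8.3 * (0.2588, -0.9659) = (0.0000 + 2.1482, 0.0000 + -8.0172) = (2.1482, -8.0172)
link 1: phi[1] = -75 + 60 = -15 deg
  cos(-15 deg) = 0.9659, sin(-15 deg) = -0.2588
  joint[2] = (2.1482, -8.0172) + 4.4 * (0.9659, -0.2588) = (2.1482 + 4.2501, -8.0172 + -1.1388) = (6.3983, -9.1560)
link 2: phi[2] = -75 + 60 + 95 = 80 deg
  cos(80 deg) = 0.1736, sin(80 deg) = 0.9848
  joint[3] = (6.3983, -9.1560) + 11.9 * (0.1736, 0.9848) = (6.3983 + 2.0664, -9.1560 + 11.7192) = (8.4647, 2.5632)
End effector: (8.4647, 2.5632)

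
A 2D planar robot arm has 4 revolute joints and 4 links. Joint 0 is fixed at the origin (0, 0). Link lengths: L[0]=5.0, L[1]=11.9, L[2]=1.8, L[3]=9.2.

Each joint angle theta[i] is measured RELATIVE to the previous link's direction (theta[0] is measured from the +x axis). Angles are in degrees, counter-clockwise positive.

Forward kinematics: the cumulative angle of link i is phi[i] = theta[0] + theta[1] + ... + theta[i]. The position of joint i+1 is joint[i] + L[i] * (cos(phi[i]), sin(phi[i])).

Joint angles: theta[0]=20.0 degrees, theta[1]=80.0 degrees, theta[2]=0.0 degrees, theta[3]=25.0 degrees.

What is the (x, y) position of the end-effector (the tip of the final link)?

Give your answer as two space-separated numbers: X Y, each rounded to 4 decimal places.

Answer: -2.9574 22.7382

Derivation:
joint[0] = (0.0000, 0.0000)  (base)
link 0: phi[0] = 20 = 20 deg
  cos(20 deg) = 0.9397, sin(20 deg) = 0.3420
  joint[1] = (0.0000, 0.0000) + 5 * (0.9397, 0.3420) = (0.0000 + 4.6985, 0.0000 + 1.7101) = (4.6985, 1.7101)
link 1: phi[1] = 20 + 80 = 100 deg
  cos(100 deg) = -0.1736, sin(100 deg) = 0.9848
  joint[2] = (4.6985, 1.7101) + 11.9 * (-0.1736, 0.9848) = (4.6985 + -2.0664, 1.7101 + 11.7192) = (2.6320, 13.4293)
link 2: phi[2] = 20 + 80 + 0 = 100 deg
  cos(100 deg) = -0.1736, sin(100 deg) = 0.9848
  joint[3] = (2.6320, 13.4293) + 1.8 * (-0.1736, 0.9848) = (2.6320 + -0.3126, 13.4293 + 1.7727) = (2.3195, 15.2020)
link 3: phi[3] = 20 + 80 + 0 + 25 = 125 deg
  cos(125 deg) = -0.5736, sin(125 deg) = 0.8192
  joint[4] = (2.3195, 15.2020) + 9.2 * (-0.5736, 0.8192) = (2.3195 + -5.2769, 15.2020 + 7.5362) = (-2.9574, 22.7382)
End effector: (-2.9574, 22.7382)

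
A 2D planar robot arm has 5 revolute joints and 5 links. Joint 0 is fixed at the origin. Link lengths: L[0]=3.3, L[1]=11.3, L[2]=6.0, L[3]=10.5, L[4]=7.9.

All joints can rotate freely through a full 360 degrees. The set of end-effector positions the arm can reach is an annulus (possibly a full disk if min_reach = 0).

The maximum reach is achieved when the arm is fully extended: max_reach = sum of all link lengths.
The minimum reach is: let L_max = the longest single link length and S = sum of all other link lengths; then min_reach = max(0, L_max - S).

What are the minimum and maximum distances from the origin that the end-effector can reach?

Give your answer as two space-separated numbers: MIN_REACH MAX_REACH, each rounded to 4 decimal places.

Answer: 0.0000 39.0000

Derivation:
Link lengths: [3.3, 11.3, 6.0, 10.5, 7.9]
max_reach = 3.3 + 11.3 + 6 + 10.5 + 7.9 = 39
L_max = max([3.3, 11.3, 6.0, 10.5, 7.9]) = 11.3
S (sum of others) = 39 - 11.3 = 27.7
min_reach = max(0, 11.3 - 27.7) = max(0, -16.4) = 0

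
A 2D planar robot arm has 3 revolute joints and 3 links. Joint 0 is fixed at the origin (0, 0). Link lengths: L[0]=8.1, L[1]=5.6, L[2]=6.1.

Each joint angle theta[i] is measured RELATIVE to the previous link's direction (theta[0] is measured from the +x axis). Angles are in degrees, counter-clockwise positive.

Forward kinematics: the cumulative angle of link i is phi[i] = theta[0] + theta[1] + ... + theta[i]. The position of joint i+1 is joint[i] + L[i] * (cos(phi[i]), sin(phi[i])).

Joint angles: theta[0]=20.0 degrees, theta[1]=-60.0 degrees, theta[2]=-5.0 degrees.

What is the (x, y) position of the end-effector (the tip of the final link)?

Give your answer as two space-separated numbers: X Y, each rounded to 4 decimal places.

Answer: 16.2147 -5.1426

Derivation:
joint[0] = (0.0000, 0.0000)  (base)
link 0: phi[0] = 20 = 20 deg
  cos(20 deg) = 0.9397, sin(20 deg) = 0.3420
  joint[1] = (0.0000, 0.0000) + 8.1 * (0.9397, 0.3420) = (0.0000 + 7.6115, 0.0000 + 2.7704) = (7.6115, 2.7704)
link 1: phi[1] = 20 + -60 = -40 deg
  cos(-40 deg) = 0.7660, sin(-40 deg) = -0.6428
  joint[2] = (7.6115, 2.7704) + 5.6 * (0.7660, -0.6428) = (7.6115 + 4.2898, 2.7704 + -3.5996) = (11.9014, -0.8292)
link 2: phi[2] = 20 + -60 + -5 = -45 deg
  cos(-45 deg) = 0.7071, sin(-45 deg) = -0.7071
  joint[3] = (11.9014, -0.8292) + 6.1 * (0.7071, -0.7071) = (11.9014 + 4.3134, -0.8292 + -4.3134) = (16.2147, -5.1426)
End effector: (16.2147, -5.1426)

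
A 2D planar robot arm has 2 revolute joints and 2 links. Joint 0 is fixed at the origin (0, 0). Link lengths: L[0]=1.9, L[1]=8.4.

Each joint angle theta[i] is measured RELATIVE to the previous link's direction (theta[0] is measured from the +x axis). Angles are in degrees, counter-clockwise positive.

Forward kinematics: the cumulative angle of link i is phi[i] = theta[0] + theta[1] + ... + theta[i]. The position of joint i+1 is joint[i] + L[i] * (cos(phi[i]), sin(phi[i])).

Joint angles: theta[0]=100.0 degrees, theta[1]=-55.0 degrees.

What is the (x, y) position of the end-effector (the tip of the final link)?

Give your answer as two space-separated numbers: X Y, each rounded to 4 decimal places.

Answer: 5.6098 7.8108

Derivation:
joint[0] = (0.0000, 0.0000)  (base)
link 0: phi[0] = 100 = 100 deg
  cos(100 deg) = -0.1736, sin(100 deg) = 0.9848
  joint[1] = (0.0000, 0.0000) + 1.9 * (-0.1736, 0.9848) = (0.0000 + -0.3299, 0.0000 + 1.8711) = (-0.3299, 1.8711)
link 1: phi[1] = 100 + -55 = 45 deg
  cos(45 deg) = 0.7071, sin(45 deg) = 0.7071
  joint[2] = (-0.3299, 1.8711) + 8.4 * (0.7071, 0.7071) = (-0.3299 + 5.9397, 1.8711 + 5.9397) = (5.6098, 7.8108)
End effector: (5.6098, 7.8108)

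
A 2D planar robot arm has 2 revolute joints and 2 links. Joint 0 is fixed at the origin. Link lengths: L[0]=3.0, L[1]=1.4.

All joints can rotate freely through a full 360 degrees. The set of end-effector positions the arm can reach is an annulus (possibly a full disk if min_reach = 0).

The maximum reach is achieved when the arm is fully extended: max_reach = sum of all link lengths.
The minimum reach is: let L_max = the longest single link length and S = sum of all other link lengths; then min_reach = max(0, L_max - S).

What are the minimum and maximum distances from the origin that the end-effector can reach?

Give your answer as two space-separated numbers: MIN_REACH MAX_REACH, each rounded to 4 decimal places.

Answer: 1.6000 4.4000

Derivation:
Link lengths: [3.0, 1.4]
max_reach = 3 + 1.4 = 4.4
L_max = max([3.0, 1.4]) = 3
S (sum of others) = 4.4 - 3 = 1.4
min_reach = max(0, 3 - 1.4) = max(0, 1.6) = 1.6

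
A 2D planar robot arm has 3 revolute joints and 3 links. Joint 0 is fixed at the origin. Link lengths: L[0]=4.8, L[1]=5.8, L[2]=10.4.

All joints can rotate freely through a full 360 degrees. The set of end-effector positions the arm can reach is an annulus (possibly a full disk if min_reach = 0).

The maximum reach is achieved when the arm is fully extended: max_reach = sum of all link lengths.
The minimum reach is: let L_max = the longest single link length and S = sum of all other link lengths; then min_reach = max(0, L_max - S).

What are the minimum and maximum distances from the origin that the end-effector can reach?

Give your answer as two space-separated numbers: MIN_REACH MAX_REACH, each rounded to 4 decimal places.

Link lengths: [4.8, 5.8, 10.4]
max_reach = 4.8 + 5.8 + 10.4 = 21
L_max = max([4.8, 5.8, 10.4]) = 10.4
S (sum of others) = 21 - 10.4 = 10.6
min_reach = max(0, 10.4 - 10.6) = max(0, -0.2) = 0

Answer: 0.0000 21.0000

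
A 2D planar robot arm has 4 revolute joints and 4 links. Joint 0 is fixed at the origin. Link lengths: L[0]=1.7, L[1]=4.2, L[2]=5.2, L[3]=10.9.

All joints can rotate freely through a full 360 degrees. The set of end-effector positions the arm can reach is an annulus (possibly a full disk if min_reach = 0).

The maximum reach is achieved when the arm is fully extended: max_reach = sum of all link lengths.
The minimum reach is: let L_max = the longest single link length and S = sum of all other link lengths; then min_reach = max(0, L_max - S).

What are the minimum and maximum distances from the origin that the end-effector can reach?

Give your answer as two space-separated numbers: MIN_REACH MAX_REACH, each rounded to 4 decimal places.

Link lengths: [1.7, 4.2, 5.2, 10.9]
max_reach = 1.7 + 4.2 + 5.2 + 10.9 = 22
L_max = max([1.7, 4.2, 5.2, 10.9]) = 10.9
S (sum of others) = 22 - 10.9 = 11.1
min_reach = max(0, 10.9 - 11.1) = max(0, -0.2) = 0

Answer: 0.0000 22.0000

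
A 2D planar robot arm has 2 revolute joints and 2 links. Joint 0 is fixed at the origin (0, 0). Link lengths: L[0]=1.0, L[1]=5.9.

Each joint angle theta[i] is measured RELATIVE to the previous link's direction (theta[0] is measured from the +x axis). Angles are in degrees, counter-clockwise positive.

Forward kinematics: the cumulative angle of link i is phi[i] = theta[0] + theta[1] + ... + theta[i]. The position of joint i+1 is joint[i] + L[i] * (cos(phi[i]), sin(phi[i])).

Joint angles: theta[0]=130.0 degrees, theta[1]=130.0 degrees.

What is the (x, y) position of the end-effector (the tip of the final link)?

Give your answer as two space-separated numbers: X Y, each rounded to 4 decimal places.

Answer: -1.6673 -5.0443

Derivation:
joint[0] = (0.0000, 0.0000)  (base)
link 0: phi[0] = 130 = 130 deg
  cos(130 deg) = -0.6428, sin(130 deg) = 0.7660
  joint[1] = (0.0000, 0.0000) + 1 * (-0.6428, 0.7660) = (0.0000 + -0.6428, 0.0000 + 0.7660) = (-0.6428, 0.7660)
link 1: phi[1] = 130 + 130 = 260 deg
  cos(260 deg) = -0.1736, sin(260 deg) = -0.9848
  joint[2] = (-0.6428, 0.7660) + 5.9 * (-0.1736, -0.9848) = (-0.6428 + -1.0245, 0.7660 + -5.8104) = (-1.6673, -5.0443)
End effector: (-1.6673, -5.0443)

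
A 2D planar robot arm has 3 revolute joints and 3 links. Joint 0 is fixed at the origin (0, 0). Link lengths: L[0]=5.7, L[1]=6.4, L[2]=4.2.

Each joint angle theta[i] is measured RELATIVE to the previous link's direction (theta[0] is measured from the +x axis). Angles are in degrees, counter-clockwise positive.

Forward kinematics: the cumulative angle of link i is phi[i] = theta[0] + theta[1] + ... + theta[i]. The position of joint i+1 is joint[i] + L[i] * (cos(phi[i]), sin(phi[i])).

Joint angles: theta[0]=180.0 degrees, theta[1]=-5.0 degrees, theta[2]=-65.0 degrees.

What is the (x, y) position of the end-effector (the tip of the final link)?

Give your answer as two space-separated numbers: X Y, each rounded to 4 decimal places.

joint[0] = (0.0000, 0.0000)  (base)
link 0: phi[0] = 180 = 180 deg
  cos(180 deg) = -1.0000, sin(180 deg) = 0.0000
  joint[1] = (0.0000, 0.0000) + 5.7 * (-1.0000, 0.0000) = (0.0000 + -5.7000, 0.0000 + 0.0000) = (-5.7000, 0.0000)
link 1: phi[1] = 180 + -5 = 175 deg
  cos(175 deg) = -0.9962, sin(175 deg) = 0.0872
  joint[2] = (-5.7000, 0.0000) + 6.4 * (-0.9962, 0.0872) = (-5.7000 + -6.3756, 0.0000 + 0.5578) = (-12.0756, 0.5578)
link 2: phi[2] = 180 + -5 + -65 = 110 deg
  cos(110 deg) = -0.3420, sin(110 deg) = 0.9397
  joint[3] = (-12.0756, 0.5578) + 4.2 * (-0.3420, 0.9397) = (-12.0756 + -1.4365, 0.5578 + 3.9467) = (-13.5121, 4.5045)
End effector: (-13.5121, 4.5045)

Answer: -13.5121 4.5045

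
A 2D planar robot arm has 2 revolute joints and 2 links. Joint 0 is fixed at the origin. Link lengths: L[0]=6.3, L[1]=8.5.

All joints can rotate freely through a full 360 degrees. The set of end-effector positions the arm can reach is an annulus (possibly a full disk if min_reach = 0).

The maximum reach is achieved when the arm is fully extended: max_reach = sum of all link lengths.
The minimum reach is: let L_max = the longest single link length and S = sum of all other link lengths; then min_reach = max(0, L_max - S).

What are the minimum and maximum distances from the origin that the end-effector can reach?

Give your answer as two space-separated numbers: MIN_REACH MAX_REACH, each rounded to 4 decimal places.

Answer: 2.2000 14.8000

Derivation:
Link lengths: [6.3, 8.5]
max_reach = 6.3 + 8.5 = 14.8
L_max = max([6.3, 8.5]) = 8.5
S (sum of others) = 14.8 - 8.5 = 6.3
min_reach = max(0, 8.5 - 6.3) = max(0, 2.2) = 2.2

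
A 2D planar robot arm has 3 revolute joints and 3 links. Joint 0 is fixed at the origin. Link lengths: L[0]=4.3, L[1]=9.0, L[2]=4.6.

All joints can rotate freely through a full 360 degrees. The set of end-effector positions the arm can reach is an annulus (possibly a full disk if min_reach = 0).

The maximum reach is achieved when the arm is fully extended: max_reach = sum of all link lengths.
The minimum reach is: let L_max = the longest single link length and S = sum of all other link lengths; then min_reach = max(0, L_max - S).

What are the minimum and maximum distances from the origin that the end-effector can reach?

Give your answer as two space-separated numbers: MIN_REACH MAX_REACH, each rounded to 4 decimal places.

Answer: 0.1000 17.9000

Derivation:
Link lengths: [4.3, 9.0, 4.6]
max_reach = 4.3 + 9 + 4.6 = 17.9
L_max = max([4.3, 9.0, 4.6]) = 9
S (sum of others) = 17.9 - 9 = 8.9
min_reach = max(0, 9 - 8.9) = max(0, 0.1) = 0.1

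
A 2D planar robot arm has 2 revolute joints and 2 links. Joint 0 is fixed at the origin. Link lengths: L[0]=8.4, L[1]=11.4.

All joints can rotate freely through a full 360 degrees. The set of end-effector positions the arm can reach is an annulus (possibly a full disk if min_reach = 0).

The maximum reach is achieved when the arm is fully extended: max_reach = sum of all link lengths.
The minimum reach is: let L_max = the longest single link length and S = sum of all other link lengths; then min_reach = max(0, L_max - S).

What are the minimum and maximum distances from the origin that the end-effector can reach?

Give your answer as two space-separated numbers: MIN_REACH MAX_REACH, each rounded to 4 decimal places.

Answer: 3.0000 19.8000

Derivation:
Link lengths: [8.4, 11.4]
max_reach = 8.4 + 11.4 = 19.8
L_max = max([8.4, 11.4]) = 11.4
S (sum of others) = 19.8 - 11.4 = 8.4
min_reach = max(0, 11.4 - 8.4) = max(0, 3) = 3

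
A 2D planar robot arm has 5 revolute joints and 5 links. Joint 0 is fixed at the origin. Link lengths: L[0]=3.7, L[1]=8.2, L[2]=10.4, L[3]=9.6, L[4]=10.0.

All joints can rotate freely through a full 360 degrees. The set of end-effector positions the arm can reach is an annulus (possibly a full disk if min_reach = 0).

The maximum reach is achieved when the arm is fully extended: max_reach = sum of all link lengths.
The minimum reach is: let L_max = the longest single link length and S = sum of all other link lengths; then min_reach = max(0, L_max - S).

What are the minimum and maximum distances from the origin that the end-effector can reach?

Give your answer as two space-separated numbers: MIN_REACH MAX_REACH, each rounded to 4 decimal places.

Link lengths: [3.7, 8.2, 10.4, 9.6, 10.0]
max_reach = 3.7 + 8.2 + 10.4 + 9.6 + 10 = 41.9
L_max = max([3.7, 8.2, 10.4, 9.6, 10.0]) = 10.4
S (sum of others) = 41.9 - 10.4 = 31.5
min_reach = max(0, 10.4 - 31.5) = max(0, -21.1) = 0

Answer: 0.0000 41.9000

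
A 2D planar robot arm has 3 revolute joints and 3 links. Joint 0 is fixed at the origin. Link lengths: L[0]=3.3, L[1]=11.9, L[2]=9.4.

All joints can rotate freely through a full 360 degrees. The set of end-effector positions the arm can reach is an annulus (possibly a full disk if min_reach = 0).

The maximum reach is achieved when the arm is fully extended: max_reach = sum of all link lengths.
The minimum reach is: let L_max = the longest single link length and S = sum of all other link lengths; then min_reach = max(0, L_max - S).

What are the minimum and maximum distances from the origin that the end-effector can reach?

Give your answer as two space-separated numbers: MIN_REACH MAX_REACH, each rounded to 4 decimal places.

Link lengths: [3.3, 11.9, 9.4]
max_reach = 3.3 + 11.9 + 9.4 = 24.6
L_max = max([3.3, 11.9, 9.4]) = 11.9
S (sum of others) = 24.6 - 11.9 = 12.7
min_reach = max(0, 11.9 - 12.7) = max(0, -0.8) = 0

Answer: 0.0000 24.6000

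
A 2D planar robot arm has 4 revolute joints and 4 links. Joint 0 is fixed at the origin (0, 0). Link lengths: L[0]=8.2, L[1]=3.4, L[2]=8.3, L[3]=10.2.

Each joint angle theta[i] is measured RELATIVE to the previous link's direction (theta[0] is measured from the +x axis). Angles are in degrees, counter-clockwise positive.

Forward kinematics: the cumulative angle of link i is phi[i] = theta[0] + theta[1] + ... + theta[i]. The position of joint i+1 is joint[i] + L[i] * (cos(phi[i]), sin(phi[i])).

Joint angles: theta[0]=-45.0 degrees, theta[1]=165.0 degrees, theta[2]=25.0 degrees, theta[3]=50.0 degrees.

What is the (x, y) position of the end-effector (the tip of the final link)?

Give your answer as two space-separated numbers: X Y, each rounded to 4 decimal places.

Answer: -12.5531 -0.7331

Derivation:
joint[0] = (0.0000, 0.0000)  (base)
link 0: phi[0] = -45 = -45 deg
  cos(-45 deg) = 0.7071, sin(-45 deg) = -0.7071
  joint[1] = (0.0000, 0.0000) + 8.2 * (0.7071, -0.7071) = (0.0000 + 5.7983, 0.0000 + -5.7983) = (5.7983, -5.7983)
link 1: phi[1] = -45 + 165 = 120 deg
  cos(120 deg) = -0.5000, sin(120 deg) = 0.8660
  joint[2] = (5.7983, -5.7983) + 3.4 * (-0.5000, 0.8660) = (5.7983 + -1.7000, -5.7983 + 2.9445) = (4.0983, -2.8538)
link 2: phi[2] = -45 + 165 + 25 = 145 deg
  cos(145 deg) = -0.8192, sin(145 deg) = 0.5736
  joint[3] = (4.0983, -2.8538) + 8.3 * (-0.8192, 0.5736) = (4.0983 + -6.7990, -2.8538 + 4.7607) = (-2.7007, 1.9069)
link 3: phi[3] = -45 + 165 + 25 + 50 = 195 deg
  cos(195 deg) = -0.9659, sin(195 deg) = -0.2588
  joint[4] = (-2.7007, 1.9069) + 10.2 * (-0.9659, -0.2588) = (-2.7007 + -9.8524, 1.9069 + -2.6400) = (-12.5531, -0.7331)
End effector: (-12.5531, -0.7331)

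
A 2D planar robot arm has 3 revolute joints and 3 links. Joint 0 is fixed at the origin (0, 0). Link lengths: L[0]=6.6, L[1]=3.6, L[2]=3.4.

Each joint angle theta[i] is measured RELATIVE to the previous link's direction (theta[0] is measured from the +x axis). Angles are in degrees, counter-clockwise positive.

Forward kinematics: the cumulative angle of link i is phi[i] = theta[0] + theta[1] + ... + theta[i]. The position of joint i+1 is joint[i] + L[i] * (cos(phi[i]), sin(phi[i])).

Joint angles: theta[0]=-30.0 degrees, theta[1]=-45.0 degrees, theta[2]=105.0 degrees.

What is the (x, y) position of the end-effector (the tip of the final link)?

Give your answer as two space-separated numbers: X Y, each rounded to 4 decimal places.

joint[0] = (0.0000, 0.0000)  (base)
link 0: phi[0] = -30 = -30 deg
  cos(-30 deg) = 0.8660, sin(-30 deg) = -0.5000
  joint[1] = (0.0000, 0.0000) + 6.6 * (0.8660, -0.5000) = (0.0000 + 5.7158, 0.0000 + -3.3000) = (5.7158, -3.3000)
link 1: phi[1] = -30 + -45 = -75 deg
  cos(-75 deg) = 0.2588, sin(-75 deg) = -0.9659
  joint[2] = (5.7158, -3.3000) + 3.6 * (0.2588, -0.9659) = (5.7158 + 0.9317, -3.3000 + -3.4773) = (6.6475, -6.7773)
link 2: phi[2] = -30 + -45 + 105 = 30 deg
  cos(30 deg) = 0.8660, sin(30 deg) = 0.5000
  joint[3] = (6.6475, -6.7773) + 3.4 * (0.8660, 0.5000) = (6.6475 + 2.9445, -6.7773 + 1.7000) = (9.5920, -5.0773)
End effector: (9.5920, -5.0773)

Answer: 9.5920 -5.0773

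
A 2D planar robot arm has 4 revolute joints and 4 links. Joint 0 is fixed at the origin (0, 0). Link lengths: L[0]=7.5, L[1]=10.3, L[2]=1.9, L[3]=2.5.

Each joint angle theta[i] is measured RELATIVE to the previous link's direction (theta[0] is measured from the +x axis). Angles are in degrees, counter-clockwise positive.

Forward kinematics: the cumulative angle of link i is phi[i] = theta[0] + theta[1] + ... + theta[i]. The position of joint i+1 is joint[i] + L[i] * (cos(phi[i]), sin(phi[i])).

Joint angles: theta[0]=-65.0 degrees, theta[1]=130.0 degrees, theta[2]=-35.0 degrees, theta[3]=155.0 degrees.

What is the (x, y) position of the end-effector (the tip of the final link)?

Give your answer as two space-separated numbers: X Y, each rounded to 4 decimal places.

joint[0] = (0.0000, 0.0000)  (base)
link 0: phi[0] = -65 = -65 deg
  cos(-65 deg) = 0.4226, sin(-65 deg) = -0.9063
  joint[1] = (0.0000, 0.0000) + 7.5 * (0.4226, -0.9063) = (0.0000 + 3.1696, 0.0000 + -6.7973) = (3.1696, -6.7973)
link 1: phi[1] = -65 + 130 = 65 deg
  cos(65 deg) = 0.4226, sin(65 deg) = 0.9063
  joint[2] = (3.1696, -6.7973) + 10.3 * (0.4226, 0.9063) = (3.1696 + 4.3530, -6.7973 + 9.3350) = (7.5226, 2.5377)
link 2: phi[2] = -65 + 130 + -35 = 30 deg
  cos(30 deg) = 0.8660, sin(30 deg) = 0.5000
  joint[3] = (7.5226, 2.5377) + 1.9 * (0.8660, 0.5000) = (7.5226 + 1.6454, 2.5377 + 0.9500) = (9.1681, 3.4877)
link 3: phi[3] = -65 + 130 + -35 + 155 = 185 deg
  cos(185 deg) = -0.9962, sin(185 deg) = -0.0872
  joint[4] = (9.1681, 3.4877) + 2.5 * (-0.9962, -0.0872) = (9.1681 + -2.4905, 3.4877 + -0.2179) = (6.6776, 3.2698)
End effector: (6.6776, 3.2698)

Answer: 6.6776 3.2698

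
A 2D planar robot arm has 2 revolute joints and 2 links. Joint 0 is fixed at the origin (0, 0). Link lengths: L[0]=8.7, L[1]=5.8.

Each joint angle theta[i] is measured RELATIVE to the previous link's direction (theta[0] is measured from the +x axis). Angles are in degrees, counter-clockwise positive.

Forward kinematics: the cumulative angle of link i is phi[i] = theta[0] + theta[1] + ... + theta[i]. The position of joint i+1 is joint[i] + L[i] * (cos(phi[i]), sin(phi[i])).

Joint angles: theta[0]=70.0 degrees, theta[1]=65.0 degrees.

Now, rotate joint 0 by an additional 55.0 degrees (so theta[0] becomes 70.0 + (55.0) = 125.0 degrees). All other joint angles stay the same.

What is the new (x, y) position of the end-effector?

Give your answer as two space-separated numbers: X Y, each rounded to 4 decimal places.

joint[0] = (0.0000, 0.0000)  (base)
link 0: phi[0] = 125 = 125 deg
  cos(125 deg) = -0.5736, sin(125 deg) = 0.8192
  joint[1] = (0.0000, 0.0000) + 8.7 * (-0.5736, 0.8192) = (0.0000 + -4.9901, 0.0000 + 7.1266) = (-4.9901, 7.1266)
link 1: phi[1] = 125 + 65 = 190 deg
  cos(190 deg) = -0.9848, sin(190 deg) = -0.1736
  joint[2] = (-4.9901, 7.1266) + 5.8 * (-0.9848, -0.1736) = (-4.9901 + -5.7119, 7.1266 + -1.0072) = (-10.7020, 6.1195)
End effector: (-10.7020, 6.1195)

Answer: -10.7020 6.1195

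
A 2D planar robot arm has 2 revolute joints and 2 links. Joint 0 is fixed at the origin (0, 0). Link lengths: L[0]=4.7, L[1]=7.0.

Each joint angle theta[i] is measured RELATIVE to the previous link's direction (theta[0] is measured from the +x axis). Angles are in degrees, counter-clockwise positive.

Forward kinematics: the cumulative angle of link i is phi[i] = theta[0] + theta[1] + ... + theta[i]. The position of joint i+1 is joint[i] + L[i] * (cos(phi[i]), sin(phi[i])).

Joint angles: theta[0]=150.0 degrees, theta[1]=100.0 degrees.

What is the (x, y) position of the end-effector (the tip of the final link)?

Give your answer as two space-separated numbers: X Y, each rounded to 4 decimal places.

joint[0] = (0.0000, 0.0000)  (base)
link 0: phi[0] = 150 = 150 deg
  cos(150 deg) = -0.8660, sin(150 deg) = 0.5000
  joint[1] = (0.0000, 0.0000) + 4.7 * (-0.8660, 0.5000) = (0.0000 + -4.0703, 0.0000 + 2.3500) = (-4.0703, 2.3500)
link 1: phi[1] = 150 + 100 = 250 deg
  cos(250 deg) = -0.3420, sin(250 deg) = -0.9397
  joint[2] = (-4.0703, 2.3500) + 7 * (-0.3420, -0.9397) = (-4.0703 + -2.3941, 2.3500 + -6.5778) = (-6.4645, -4.2278)
End effector: (-6.4645, -4.2278)

Answer: -6.4645 -4.2278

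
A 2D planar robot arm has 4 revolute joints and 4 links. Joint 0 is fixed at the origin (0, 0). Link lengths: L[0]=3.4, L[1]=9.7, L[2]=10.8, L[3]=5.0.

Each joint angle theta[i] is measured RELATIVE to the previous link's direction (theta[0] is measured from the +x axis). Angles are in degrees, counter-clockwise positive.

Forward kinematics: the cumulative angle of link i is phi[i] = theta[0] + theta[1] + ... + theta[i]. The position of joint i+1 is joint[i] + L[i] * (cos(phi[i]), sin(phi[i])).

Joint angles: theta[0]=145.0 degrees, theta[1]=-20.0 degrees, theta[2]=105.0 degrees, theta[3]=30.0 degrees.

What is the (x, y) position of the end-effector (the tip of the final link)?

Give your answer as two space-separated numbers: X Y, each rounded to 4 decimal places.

Answer: -16.1592 -3.3014

Derivation:
joint[0] = (0.0000, 0.0000)  (base)
link 0: phi[0] = 145 = 145 deg
  cos(145 deg) = -0.8192, sin(145 deg) = 0.5736
  joint[1] = (0.0000, 0.0000) + 3.4 * (-0.8192, 0.5736) = (0.0000 + -2.7851, 0.0000 + 1.9502) = (-2.7851, 1.9502)
link 1: phi[1] = 145 + -20 = 125 deg
  cos(125 deg) = -0.5736, sin(125 deg) = 0.8192
  joint[2] = (-2.7851, 1.9502) + 9.7 * (-0.5736, 0.8192) = (-2.7851 + -5.5637, 1.9502 + 7.9458) = (-8.3488, 9.8959)
link 2: phi[2] = 145 + -20 + 105 = 230 deg
  cos(230 deg) = -0.6428, sin(230 deg) = -0.7660
  joint[3] = (-8.3488, 9.8959) + 10.8 * (-0.6428, -0.7660) = (-8.3488 + -6.9421, 9.8959 + -8.2733) = (-15.2909, 1.6227)
link 3: phi[3] = 145 + -20 + 105 + 30 = 260 deg
  cos(260 deg) = -0.1736, sin(260 deg) = -0.9848
  joint[4] = (-15.2909, 1.6227) + 5 * (-0.1736, -0.9848) = (-15.2909 + -0.8682, 1.6227 + -4.9240) = (-16.1592, -3.3014)
End effector: (-16.1592, -3.3014)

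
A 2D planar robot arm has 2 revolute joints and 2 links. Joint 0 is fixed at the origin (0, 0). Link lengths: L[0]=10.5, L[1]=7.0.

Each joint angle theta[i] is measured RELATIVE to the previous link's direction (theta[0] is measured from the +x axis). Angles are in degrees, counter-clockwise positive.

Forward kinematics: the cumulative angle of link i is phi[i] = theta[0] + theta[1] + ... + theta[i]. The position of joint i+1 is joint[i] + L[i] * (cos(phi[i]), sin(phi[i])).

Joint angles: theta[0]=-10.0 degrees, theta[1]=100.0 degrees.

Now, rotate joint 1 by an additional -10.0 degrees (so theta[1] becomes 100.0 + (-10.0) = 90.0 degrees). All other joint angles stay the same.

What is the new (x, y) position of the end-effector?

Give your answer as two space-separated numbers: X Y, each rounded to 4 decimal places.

joint[0] = (0.0000, 0.0000)  (base)
link 0: phi[0] = -10 = -10 deg
  cos(-10 deg) = 0.9848, sin(-10 deg) = -0.1736
  joint[1] = (0.0000, 0.0000) + 10.5 * (0.9848, -0.1736) = (0.0000 + 10.3405, 0.0000 + -1.8233) = (10.3405, -1.8233)
link 1: phi[1] = -10 + 90 = 80 deg
  cos(80 deg) = 0.1736, sin(80 deg) = 0.9848
  joint[2] = (10.3405, -1.8233) + 7 * (0.1736, 0.9848) = (10.3405 + 1.2155, -1.8233 + 6.8937) = (11.5560, 5.0703)
End effector: (11.5560, 5.0703)

Answer: 11.5560 5.0703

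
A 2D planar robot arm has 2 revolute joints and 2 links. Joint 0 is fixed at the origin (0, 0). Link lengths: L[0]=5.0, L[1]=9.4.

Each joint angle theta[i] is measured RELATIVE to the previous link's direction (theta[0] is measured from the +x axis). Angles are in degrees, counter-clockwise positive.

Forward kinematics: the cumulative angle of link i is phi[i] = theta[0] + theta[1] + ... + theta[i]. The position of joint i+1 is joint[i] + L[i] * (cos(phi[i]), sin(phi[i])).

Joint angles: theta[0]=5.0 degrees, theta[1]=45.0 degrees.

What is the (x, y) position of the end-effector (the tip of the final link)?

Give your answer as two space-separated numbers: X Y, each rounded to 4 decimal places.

Answer: 11.0232 7.6366

Derivation:
joint[0] = (0.0000, 0.0000)  (base)
link 0: phi[0] = 5 = 5 deg
  cos(5 deg) = 0.9962, sin(5 deg) = 0.0872
  joint[1] = (0.0000, 0.0000) + 5 * (0.9962, 0.0872) = (0.0000 + 4.9810, 0.0000 + 0.4358) = (4.9810, 0.4358)
link 1: phi[1] = 5 + 45 = 50 deg
  cos(50 deg) = 0.6428, sin(50 deg) = 0.7660
  joint[2] = (4.9810, 0.4358) + 9.4 * (0.6428, 0.7660) = (4.9810 + 6.0422, 0.4358 + 7.2008) = (11.0232, 7.6366)
End effector: (11.0232, 7.6366)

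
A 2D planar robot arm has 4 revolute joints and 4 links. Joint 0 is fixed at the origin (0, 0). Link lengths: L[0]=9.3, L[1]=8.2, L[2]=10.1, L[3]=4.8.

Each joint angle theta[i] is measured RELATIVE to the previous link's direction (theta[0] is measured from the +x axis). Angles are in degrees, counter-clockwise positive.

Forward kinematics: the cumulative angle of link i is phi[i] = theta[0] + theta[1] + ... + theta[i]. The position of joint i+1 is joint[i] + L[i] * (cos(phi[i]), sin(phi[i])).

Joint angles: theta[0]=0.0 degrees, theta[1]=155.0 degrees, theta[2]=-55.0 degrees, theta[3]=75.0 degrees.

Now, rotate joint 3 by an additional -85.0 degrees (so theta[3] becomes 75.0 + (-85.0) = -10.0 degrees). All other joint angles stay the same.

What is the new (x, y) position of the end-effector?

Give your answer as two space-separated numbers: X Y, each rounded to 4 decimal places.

Answer: 0.1144 18.2120

Derivation:
joint[0] = (0.0000, 0.0000)  (base)
link 0: phi[0] = 0 = 0 deg
  cos(0 deg) = 1.0000, sin(0 deg) = 0.0000
  joint[1] = (0.0000, 0.0000) + 9.3 * (1.0000, 0.0000) = (0.0000 + 9.3000, 0.0000 + 0.0000) = (9.3000, 0.0000)
link 1: phi[1] = 0 + 155 = 155 deg
  cos(155 deg) = -0.9063, sin(155 deg) = 0.4226
  joint[2] = (9.3000, 0.0000) + 8.2 * (-0.9063, 0.4226) = (9.3000 + -7.4317, 0.0000 + 3.4655) = (1.8683, 3.4655)
link 2: phi[2] = 0 + 155 + -55 = 100 deg
  cos(100 deg) = -0.1736, sin(100 deg) = 0.9848
  joint[3] = (1.8683, 3.4655) + 10.1 * (-0.1736, 0.9848) = (1.8683 + -1.7538, 3.4655 + 9.9466) = (0.1144, 13.4120)
link 3: phi[3] = 0 + 155 + -55 + -10 = 90 deg
  cos(90 deg) = 0.0000, sin(90 deg) = 1.0000
  joint[4] = (0.1144, 13.4120) + 4.8 * (0.0000, 1.0000) = (0.1144 + 0.0000, 13.4120 + 4.8000) = (0.1144, 18.2120)
End effector: (0.1144, 18.2120)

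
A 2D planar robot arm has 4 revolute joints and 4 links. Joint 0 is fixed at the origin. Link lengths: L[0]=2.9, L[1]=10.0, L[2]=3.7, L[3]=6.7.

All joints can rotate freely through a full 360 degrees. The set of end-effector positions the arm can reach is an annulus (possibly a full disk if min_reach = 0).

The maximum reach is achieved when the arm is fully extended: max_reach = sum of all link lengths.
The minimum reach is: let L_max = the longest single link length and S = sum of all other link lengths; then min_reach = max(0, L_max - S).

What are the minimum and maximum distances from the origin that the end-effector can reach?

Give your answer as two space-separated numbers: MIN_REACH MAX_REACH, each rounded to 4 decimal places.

Answer: 0.0000 23.3000

Derivation:
Link lengths: [2.9, 10.0, 3.7, 6.7]
max_reach = 2.9 + 10 + 3.7 + 6.7 = 23.3
L_max = max([2.9, 10.0, 3.7, 6.7]) = 10
S (sum of others) = 23.3 - 10 = 13.3
min_reach = max(0, 10 - 13.3) = max(0, -3.3) = 0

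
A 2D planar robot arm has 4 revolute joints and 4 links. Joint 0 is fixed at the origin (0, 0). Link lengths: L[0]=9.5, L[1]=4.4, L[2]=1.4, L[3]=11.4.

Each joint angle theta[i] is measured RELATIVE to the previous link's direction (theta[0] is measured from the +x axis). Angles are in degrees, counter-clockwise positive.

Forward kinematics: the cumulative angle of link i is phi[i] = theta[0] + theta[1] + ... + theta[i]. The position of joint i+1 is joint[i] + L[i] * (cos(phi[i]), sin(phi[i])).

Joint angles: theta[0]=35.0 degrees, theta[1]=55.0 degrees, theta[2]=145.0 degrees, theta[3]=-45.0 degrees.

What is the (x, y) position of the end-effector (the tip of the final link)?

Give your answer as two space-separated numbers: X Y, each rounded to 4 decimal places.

Answer: -4.2479 6.7226

Derivation:
joint[0] = (0.0000, 0.0000)  (base)
link 0: phi[0] = 35 = 35 deg
  cos(35 deg) = 0.8192, sin(35 deg) = 0.5736
  joint[1] = (0.0000, 0.0000) + 9.5 * (0.8192, 0.5736) = (0.0000 + 7.7819, 0.0000 + 5.4490) = (7.7819, 5.4490)
link 1: phi[1] = 35 + 55 = 90 deg
  cos(90 deg) = 0.0000, sin(90 deg) = 1.0000
  joint[2] = (7.7819, 5.4490) + 4.4 * (0.0000, 1.0000) = (7.7819 + 0.0000, 5.4490 + 4.4000) = (7.7819, 9.8490)
link 2: phi[2] = 35 + 55 + 145 = 235 deg
  cos(235 deg) = -0.5736, sin(235 deg) = -0.8192
  joint[3] = (7.7819, 9.8490) + 1.4 * (-0.5736, -0.8192) = (7.7819 + -0.8030, 9.8490 + -1.1468) = (6.9789, 8.7022)
link 3: phi[3] = 35 + 55 + 145 + -45 = 190 deg
  cos(190 deg) = -0.9848, sin(190 deg) = -0.1736
  joint[4] = (6.9789, 8.7022) + 11.4 * (-0.9848, -0.1736) = (6.9789 + -11.2268, 8.7022 + -1.9796) = (-4.2479, 6.7226)
End effector: (-4.2479, 6.7226)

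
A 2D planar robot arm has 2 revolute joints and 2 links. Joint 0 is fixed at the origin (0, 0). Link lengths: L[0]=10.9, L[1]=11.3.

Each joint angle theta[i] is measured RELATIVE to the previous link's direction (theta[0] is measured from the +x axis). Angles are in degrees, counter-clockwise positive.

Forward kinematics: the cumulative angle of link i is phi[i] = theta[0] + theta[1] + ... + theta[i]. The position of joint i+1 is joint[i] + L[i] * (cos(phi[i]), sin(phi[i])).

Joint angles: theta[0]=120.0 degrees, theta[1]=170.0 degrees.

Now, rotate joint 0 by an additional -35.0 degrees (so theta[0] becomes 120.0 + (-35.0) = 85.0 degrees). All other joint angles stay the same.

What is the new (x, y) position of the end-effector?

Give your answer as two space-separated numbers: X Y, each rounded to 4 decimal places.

Answer: -1.9747 -0.0564

Derivation:
joint[0] = (0.0000, 0.0000)  (base)
link 0: phi[0] = 85 = 85 deg
  cos(85 deg) = 0.0872, sin(85 deg) = 0.9962
  joint[1] = (0.0000, 0.0000) + 10.9 * (0.0872, 0.9962) = (0.0000 + 0.9500, 0.0000 + 10.8585) = (0.9500, 10.8585)
link 1: phi[1] = 85 + 170 = 255 deg
  cos(255 deg) = -0.2588, sin(255 deg) = -0.9659
  joint[2] = (0.9500, 10.8585) + 11.3 * (-0.2588, -0.9659) = (0.9500 + -2.9247, 10.8585 + -10.9150) = (-1.9747, -0.0564)
End effector: (-1.9747, -0.0564)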